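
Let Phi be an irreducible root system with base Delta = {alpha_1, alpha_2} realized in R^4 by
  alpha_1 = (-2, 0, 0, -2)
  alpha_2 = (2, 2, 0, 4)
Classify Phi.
Compute the Cartan integers a_ij = 2(alpha_i, alpha_j)/(alpha_j, alpha_j); the resulting 2x2 Cartan matrix is
[[2, -1], [-3, 2]].
The roots have two lengths (squared-length ratio 3:1); the short ones are alpha_{1}. The associated Dynkin diagram is two nodes joined by a triple edge (G_2), so the type is G_2.

G_2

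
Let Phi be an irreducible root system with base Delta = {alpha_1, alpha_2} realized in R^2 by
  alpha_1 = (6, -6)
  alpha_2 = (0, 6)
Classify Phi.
B_2 (so(5))

Compute the Cartan integers a_ij = 2(alpha_i, alpha_j)/(alpha_j, alpha_j); the resulting 2x2 Cartan matrix is
[[2, -2], [-1, 2]].
The roots have two lengths (squared-length ratio 2:1); the short ones are alpha_{2}. The associated Dynkin diagram is a chain of 2 nodes with a double edge at one end; the terminal node there is the unique short simple root (B_2), so the type is B_2 (the algebra so(5)).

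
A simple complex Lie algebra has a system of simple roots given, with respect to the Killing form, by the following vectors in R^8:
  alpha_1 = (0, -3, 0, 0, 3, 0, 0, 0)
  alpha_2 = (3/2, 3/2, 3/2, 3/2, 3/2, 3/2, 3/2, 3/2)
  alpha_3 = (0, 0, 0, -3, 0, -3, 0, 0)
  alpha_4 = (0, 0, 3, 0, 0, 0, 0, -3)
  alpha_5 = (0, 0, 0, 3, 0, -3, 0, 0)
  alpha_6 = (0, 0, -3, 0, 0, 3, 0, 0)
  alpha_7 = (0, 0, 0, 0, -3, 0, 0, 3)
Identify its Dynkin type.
Compute the Cartan integers a_ij = 2(alpha_i, alpha_j)/(alpha_j, alpha_j); the resulting 7x7 Cartan matrix is
[[2, 0, 0, 0, 0, 0, -1], [0, 2, -1, 0, 0, 0, 0], [0, -1, 2, 0, 0, -1, 0], [0, 0, 0, 2, 0, -1, -1], [0, 0, 0, 0, 2, -1, 0], [0, 0, -1, -1, -1, 2, 0], [-1, 0, 0, -1, 0, 0, 2]].
All simple roots have the same length, so the diagram is simply laced. The associated Dynkin diagram is a chain of 6 nodes with one extra node attached to the third node from one end (E_7), so the type is E_7.

type E_7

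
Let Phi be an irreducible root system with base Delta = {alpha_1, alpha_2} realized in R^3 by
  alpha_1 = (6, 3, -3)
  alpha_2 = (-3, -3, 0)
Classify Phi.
Compute the Cartan integers a_ij = 2(alpha_i, alpha_j)/(alpha_j, alpha_j); the resulting 2x2 Cartan matrix is
[[2, -3], [-1, 2]].
The roots have two lengths (squared-length ratio 3:1); the short ones are alpha_{2}. The associated Dynkin diagram is two nodes joined by a triple edge (G_2), so the type is G_2.

G2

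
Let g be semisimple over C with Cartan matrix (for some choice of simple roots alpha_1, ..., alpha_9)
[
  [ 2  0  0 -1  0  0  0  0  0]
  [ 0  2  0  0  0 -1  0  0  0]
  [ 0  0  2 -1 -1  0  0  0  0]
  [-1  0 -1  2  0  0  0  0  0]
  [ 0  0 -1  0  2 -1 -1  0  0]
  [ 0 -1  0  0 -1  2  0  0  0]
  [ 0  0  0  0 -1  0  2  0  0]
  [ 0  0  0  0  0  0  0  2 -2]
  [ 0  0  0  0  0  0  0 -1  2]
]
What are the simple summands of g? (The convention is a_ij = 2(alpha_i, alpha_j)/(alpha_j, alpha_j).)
The diagram associated to this matrix has two connected components: the simple roots {alpha_8, alpha_9} form a chain of 2 nodes with a double edge at one end; the terminal node there is the unique short simple root (B_2), and {alpha_1, alpha_2, alpha_3, alpha_4, alpha_5, alpha_6, alpha_7} form a chain of 6 nodes with one extra node attached to the third node from one end (E_7). A semisimple Lie algebra decomposes uniquely as the direct sum of simple ideals, one per connected component of its Dynkin diagram, so g ≅ B_2 ⊕ E_7 (dimension 10 + 133 = 143).

B_2 (so(5)) ⊕ E_7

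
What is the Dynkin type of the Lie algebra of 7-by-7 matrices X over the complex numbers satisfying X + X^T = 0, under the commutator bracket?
This is so(7) with 7 odd, which has dimension 7(7-1)/2 = 21 and rank (7-1)/2 = 3. In the classification of classical Lie algebras, the orthogonal algebra so(2n+1) in an odd number of variables has type B_n; here n = 3, so the Dynkin diagram is a chain of 3 nodes with a double edge at one end; the terminal node there is the unique short simple root (B_3). Hence the type is B_3.

B3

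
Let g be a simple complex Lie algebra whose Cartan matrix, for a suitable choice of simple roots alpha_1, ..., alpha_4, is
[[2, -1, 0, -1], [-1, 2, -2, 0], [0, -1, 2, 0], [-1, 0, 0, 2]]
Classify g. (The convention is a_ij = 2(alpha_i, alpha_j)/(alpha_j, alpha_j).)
B4

The matrix has rank 4 with 2's on the diagonal. Reading the off-diagonal entries as Dynkin edges (a single edge where a_ij = a_ji = -1; a double or triple edge where a_ij * a_ji = 2 or 3), the diagram is a chain of 4 nodes with a double edge at one end; the terminal node there is the unique short simple root (B_4). One simple-root ordering that puts it in standard form is (alpha_4, alpha_1, alpha_2, alpha_3). So the algebra is type B_4, i.e. so(9).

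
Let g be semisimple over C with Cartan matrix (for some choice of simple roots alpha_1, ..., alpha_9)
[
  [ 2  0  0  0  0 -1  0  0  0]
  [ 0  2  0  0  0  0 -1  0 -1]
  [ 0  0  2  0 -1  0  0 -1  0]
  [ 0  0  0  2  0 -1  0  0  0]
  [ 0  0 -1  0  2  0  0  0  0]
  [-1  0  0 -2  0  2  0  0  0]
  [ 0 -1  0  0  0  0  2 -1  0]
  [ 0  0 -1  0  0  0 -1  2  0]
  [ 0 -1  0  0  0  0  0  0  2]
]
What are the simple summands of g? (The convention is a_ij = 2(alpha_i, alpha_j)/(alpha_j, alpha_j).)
A6 + B3

The diagram associated to this matrix has two connected components: the simple roots {alpha_2, alpha_3, alpha_5, alpha_7, alpha_8, alpha_9} form a chain of 6 nodes with single edges (A_6), and {alpha_1, alpha_4, alpha_6} form a chain of 3 nodes with a double edge at one end; the terminal node there is the unique short simple root (B_3). A semisimple Lie algebra decomposes uniquely as the direct sum of simple ideals, one per connected component of its Dynkin diagram, so g ≅ A_6 ⊕ B_3 (dimension 48 + 21 = 69).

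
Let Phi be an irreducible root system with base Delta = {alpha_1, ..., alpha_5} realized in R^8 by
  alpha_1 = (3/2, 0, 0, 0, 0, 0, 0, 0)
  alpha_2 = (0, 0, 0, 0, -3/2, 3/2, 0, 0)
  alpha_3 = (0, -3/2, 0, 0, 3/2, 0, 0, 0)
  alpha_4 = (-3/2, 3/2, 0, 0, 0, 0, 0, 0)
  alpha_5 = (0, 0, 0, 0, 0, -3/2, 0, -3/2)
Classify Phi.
type B_5

Compute the Cartan integers a_ij = 2(alpha_i, alpha_j)/(alpha_j, alpha_j); the resulting 5x5 Cartan matrix is
[[2, 0, 0, -1, 0], [0, 2, -1, 0, -1], [0, -1, 2, -1, 0], [-2, 0, -1, 2, 0], [0, -1, 0, 0, 2]].
The roots have two lengths (squared-length ratio 2:1); the short ones are alpha_{1}. The associated Dynkin diagram is a chain of 5 nodes with a double edge at one end; the terminal node there is the unique short simple root (B_5), so the type is B_5 (the algebra so(11)).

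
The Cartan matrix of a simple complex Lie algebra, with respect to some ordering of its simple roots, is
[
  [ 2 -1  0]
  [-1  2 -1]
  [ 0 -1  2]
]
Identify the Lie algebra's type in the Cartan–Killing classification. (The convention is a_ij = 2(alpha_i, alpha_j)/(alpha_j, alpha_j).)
A3

The matrix has rank 3 with 2's on the diagonal. Reading the off-diagonal entries as Dynkin edges (a single edge where a_ij = a_ji = -1; a double or triple edge where a_ij * a_ji = 2 or 3), the diagram is a chain of 3 nodes with single edges (A_3). One simple-root ordering that puts it in standard form is (alpha_3, alpha_2, alpha_1). So the algebra is type A_3, i.e. sl(4).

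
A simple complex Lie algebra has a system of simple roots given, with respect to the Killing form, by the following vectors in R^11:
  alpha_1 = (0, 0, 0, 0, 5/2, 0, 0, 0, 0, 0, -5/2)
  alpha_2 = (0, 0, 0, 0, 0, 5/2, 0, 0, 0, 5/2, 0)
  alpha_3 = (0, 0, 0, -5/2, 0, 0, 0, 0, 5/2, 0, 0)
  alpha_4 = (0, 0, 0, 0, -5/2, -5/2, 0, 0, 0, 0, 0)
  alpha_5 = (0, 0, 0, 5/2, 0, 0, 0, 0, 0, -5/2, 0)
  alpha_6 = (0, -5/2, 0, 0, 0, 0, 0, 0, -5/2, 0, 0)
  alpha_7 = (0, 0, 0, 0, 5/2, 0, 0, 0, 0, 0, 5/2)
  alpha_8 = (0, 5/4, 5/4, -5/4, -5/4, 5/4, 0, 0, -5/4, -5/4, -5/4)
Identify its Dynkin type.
E_8

Compute the Cartan integers a_ij = 2(alpha_i, alpha_j)/(alpha_j, alpha_j); the resulting 8x8 Cartan matrix is
[[2, 0, 0, -1, 0, 0, 0, 0], [0, 2, 0, -1, -1, 0, 0, 0], [0, 0, 2, 0, -1, -1, 0, 0], [-1, -1, 0, 2, 0, 0, -1, 0], [0, -1, -1, 0, 2, 0, 0, 0], [0, 0, -1, 0, 0, 2, 0, 0], [0, 0, 0, -1, 0, 0, 2, -1], [0, 0, 0, 0, 0, 0, -1, 2]].
All simple roots have the same length, so the diagram is simply laced. The associated Dynkin diagram is a chain of 7 nodes with one extra node attached to the third node from one end (E_8), so the type is E_8.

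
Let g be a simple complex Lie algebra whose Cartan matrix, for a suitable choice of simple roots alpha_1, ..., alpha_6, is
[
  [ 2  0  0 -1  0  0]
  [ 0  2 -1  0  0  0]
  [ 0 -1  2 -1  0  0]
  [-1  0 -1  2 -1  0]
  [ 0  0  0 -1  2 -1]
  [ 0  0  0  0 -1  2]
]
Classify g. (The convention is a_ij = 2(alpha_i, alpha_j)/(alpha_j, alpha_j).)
type E_6

The matrix has rank 6 with 2's on the diagonal. Reading the off-diagonal entries as Dynkin edges (a single edge where a_ij = a_ji = -1; a double or triple edge where a_ij * a_ji = 2 or 3), the diagram is a chain of 5 nodes with one extra node attached to the third node from one end (E_6). One simple-root ordering that puts it in standard form is (alpha_2, alpha_1, alpha_3, alpha_4, alpha_5, alpha_6). So the algebra is type E_6.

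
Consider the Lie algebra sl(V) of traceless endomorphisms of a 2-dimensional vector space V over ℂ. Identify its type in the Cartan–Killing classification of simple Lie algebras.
type A_1

This is sl(2), which has dimension 2^2 - 1 = 3 and rank 2 - 1 = 1 (a Cartan subalgebra is the diagonal traceless matrices). In the classification of classical Lie algebras, the special linear algebra sl(n+1) has type A_n; here n = 1, so the Dynkin diagram is a chain of 1 nodes with single edges (A_1). Hence the type is A_1.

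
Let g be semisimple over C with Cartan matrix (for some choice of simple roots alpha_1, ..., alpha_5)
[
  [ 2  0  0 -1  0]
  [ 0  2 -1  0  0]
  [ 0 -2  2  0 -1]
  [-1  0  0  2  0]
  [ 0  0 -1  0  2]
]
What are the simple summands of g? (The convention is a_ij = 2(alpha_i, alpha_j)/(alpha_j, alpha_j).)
A2 + B3

The diagram associated to this matrix has two connected components: the simple roots {alpha_1, alpha_4} form a chain of 2 nodes with single edges (A_2), and {alpha_2, alpha_3, alpha_5} form a chain of 3 nodes with a double edge at one end; the terminal node there is the unique short simple root (B_3). A semisimple Lie algebra decomposes uniquely as the direct sum of simple ideals, one per connected component of its Dynkin diagram, so g ≅ A_2 ⊕ B_3 (dimension 8 + 21 = 29).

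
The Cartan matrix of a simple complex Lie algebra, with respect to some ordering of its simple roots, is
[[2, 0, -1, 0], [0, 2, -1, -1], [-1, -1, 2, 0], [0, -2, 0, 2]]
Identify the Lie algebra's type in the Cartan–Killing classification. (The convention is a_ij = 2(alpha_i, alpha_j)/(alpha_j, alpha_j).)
type C_4

The matrix has rank 4 with 2's on the diagonal. Reading the off-diagonal entries as Dynkin edges (a single edge where a_ij = a_ji = -1; a double or triple edge where a_ij * a_ji = 2 or 3), the diagram is a chain of 4 nodes with a double edge at one end; the terminal node there is the unique long simple root (C_4). One simple-root ordering that puts it in standard form is (alpha_1, alpha_3, alpha_2, alpha_4). So the algebra is type C_4, i.e. sp(8).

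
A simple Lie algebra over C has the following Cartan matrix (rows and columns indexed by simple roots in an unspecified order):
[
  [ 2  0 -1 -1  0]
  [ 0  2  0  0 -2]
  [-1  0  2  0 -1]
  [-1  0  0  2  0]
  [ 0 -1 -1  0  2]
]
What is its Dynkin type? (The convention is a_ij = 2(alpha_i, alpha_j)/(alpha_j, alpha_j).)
The matrix has rank 5 with 2's on the diagonal. Reading the off-diagonal entries as Dynkin edges (a single edge where a_ij = a_ji = -1; a double or triple edge where a_ij * a_ji = 2 or 3), the diagram is a chain of 5 nodes with a double edge at one end; the terminal node there is the unique long simple root (C_5). One simple-root ordering that puts it in standard form is (alpha_4, alpha_1, alpha_3, alpha_5, alpha_2). So the algebra is type C_5, i.e. sp(10).

C5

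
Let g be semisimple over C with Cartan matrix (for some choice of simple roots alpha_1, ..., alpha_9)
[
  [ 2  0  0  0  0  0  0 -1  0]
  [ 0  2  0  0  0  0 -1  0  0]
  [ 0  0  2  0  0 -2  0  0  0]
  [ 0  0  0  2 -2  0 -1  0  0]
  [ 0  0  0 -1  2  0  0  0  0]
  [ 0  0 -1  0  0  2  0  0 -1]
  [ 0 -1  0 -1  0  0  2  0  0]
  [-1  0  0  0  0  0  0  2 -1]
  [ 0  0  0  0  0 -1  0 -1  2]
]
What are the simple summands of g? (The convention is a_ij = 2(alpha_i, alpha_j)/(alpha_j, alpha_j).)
The diagram associated to this matrix has two connected components: the simple roots {alpha_2, alpha_4, alpha_5, alpha_7} form a chain of 4 nodes with a double edge at one end; the terminal node there is the unique short simple root (B_4), and {alpha_1, alpha_3, alpha_6, alpha_8, alpha_9} form a chain of 5 nodes with a double edge at one end; the terminal node there is the unique long simple root (C_5). A semisimple Lie algebra decomposes uniquely as the direct sum of simple ideals, one per connected component of its Dynkin diagram, so g ≅ B_4 ⊕ C_5 (dimension 36 + 55 = 91).

B4 + C5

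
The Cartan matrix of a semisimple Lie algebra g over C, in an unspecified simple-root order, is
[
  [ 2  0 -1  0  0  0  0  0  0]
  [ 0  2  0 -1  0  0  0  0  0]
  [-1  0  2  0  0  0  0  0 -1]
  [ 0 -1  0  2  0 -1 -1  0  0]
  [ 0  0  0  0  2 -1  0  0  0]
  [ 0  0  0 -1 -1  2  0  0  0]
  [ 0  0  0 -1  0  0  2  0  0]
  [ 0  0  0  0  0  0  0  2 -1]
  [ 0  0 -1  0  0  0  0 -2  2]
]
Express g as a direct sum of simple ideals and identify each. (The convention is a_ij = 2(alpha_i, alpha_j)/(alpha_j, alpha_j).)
type B_4 ⊕ type D_5

The diagram associated to this matrix has two connected components: the simple roots {alpha_1, alpha_3, alpha_8, alpha_9} form a chain of 4 nodes with a double edge at one end; the terminal node there is the unique short simple root (B_4), and {alpha_2, alpha_4, alpha_5, alpha_6, alpha_7} form a chain of 3 nodes with a fork of two nodes at one end (D_5). A semisimple Lie algebra decomposes uniquely as the direct sum of simple ideals, one per connected component of its Dynkin diagram, so g ≅ B_4 ⊕ D_5 (dimension 36 + 45 = 81).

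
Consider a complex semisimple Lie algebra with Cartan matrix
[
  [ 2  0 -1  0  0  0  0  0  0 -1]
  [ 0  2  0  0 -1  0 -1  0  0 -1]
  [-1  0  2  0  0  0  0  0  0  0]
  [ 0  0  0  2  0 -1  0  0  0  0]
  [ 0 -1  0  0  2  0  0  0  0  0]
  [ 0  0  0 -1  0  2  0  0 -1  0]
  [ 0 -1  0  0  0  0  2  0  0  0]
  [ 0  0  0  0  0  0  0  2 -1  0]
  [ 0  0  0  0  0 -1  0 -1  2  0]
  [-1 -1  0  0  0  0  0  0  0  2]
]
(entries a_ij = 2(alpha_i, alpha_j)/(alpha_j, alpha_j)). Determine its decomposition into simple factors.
type A_4 + type D_6

The diagram associated to this matrix has two connected components: the simple roots {alpha_4, alpha_6, alpha_8, alpha_9} form a chain of 4 nodes with single edges (A_4), and {alpha_1, alpha_2, alpha_3, alpha_5, alpha_7, alpha_10} form a chain of 4 nodes with a fork of two nodes at one end (D_6). A semisimple Lie algebra decomposes uniquely as the direct sum of simple ideals, one per connected component of its Dynkin diagram, so g ≅ A_4 ⊕ D_6 (dimension 24 + 66 = 90).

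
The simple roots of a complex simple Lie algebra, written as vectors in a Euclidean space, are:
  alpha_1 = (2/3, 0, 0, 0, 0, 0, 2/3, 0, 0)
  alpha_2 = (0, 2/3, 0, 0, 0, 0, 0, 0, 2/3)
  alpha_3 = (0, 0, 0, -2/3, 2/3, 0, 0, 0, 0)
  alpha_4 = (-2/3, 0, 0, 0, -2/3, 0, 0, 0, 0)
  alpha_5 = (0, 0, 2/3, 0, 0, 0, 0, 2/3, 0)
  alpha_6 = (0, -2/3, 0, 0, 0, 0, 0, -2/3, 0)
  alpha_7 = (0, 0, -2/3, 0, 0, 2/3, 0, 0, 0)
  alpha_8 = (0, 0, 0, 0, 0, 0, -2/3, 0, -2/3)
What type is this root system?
type A_8

Compute the Cartan integers a_ij = 2(alpha_i, alpha_j)/(alpha_j, alpha_j); the resulting 8x8 Cartan matrix is
[[2, 0, 0, -1, 0, 0, 0, -1], [0, 2, 0, 0, 0, -1, 0, -1], [0, 0, 2, -1, 0, 0, 0, 0], [-1, 0, -1, 2, 0, 0, 0, 0], [0, 0, 0, 0, 2, -1, -1, 0], [0, -1, 0, 0, -1, 2, 0, 0], [0, 0, 0, 0, -1, 0, 2, 0], [-1, -1, 0, 0, 0, 0, 0, 2]].
All simple roots have the same length, so the diagram is simply laced. The associated Dynkin diagram is a chain of 8 nodes with single edges (A_8), so the type is A_8 (the algebra sl(9)).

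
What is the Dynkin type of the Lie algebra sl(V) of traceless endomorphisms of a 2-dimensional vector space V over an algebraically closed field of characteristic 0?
This is sl(2), which has dimension 2^2 - 1 = 3 and rank 2 - 1 = 1 (a Cartan subalgebra is the diagonal traceless matrices). In the classification of classical Lie algebras, the special linear algebra sl(n+1) has type A_n; here n = 1, so the Dynkin diagram is a chain of 1 nodes with single edges (A_1). Hence the type is A_1.

A_1 (sl(2))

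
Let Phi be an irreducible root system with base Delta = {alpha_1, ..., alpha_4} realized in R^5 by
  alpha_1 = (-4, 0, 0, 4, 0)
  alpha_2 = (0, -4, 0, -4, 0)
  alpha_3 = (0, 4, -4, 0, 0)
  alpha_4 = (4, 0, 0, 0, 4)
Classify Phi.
A_4 (sl(5))

Compute the Cartan integers a_ij = 2(alpha_i, alpha_j)/(alpha_j, alpha_j); the resulting 4x4 Cartan matrix is
[[2, -1, 0, -1], [-1, 2, -1, 0], [0, -1, 2, 0], [-1, 0, 0, 2]].
All simple roots have the same length, so the diagram is simply laced. The associated Dynkin diagram is a chain of 4 nodes with single edges (A_4), so the type is A_4 (the algebra sl(5)).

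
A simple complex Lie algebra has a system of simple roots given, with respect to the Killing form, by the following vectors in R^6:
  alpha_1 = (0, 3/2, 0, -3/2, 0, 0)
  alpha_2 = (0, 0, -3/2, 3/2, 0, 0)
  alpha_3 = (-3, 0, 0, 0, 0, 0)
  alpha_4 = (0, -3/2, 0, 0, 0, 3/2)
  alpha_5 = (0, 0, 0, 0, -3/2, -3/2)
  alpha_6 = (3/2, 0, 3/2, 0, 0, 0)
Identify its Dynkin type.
C_6 (sp(12))

Compute the Cartan integers a_ij = 2(alpha_i, alpha_j)/(alpha_j, alpha_j); the resulting 6x6 Cartan matrix is
[[2, -1, 0, -1, 0, 0], [-1, 2, 0, 0, 0, -1], [0, 0, 2, 0, 0, -2], [-1, 0, 0, 2, -1, 0], [0, 0, 0, -1, 2, 0], [0, -1, -1, 0, 0, 2]].
The roots have two lengths (squared-length ratio 2:1); the short ones are alpha_{1,2,4,5,6}. The associated Dynkin diagram is a chain of 6 nodes with a double edge at one end; the terminal node there is the unique long simple root (C_6), so the type is C_6 (the algebra sp(12)).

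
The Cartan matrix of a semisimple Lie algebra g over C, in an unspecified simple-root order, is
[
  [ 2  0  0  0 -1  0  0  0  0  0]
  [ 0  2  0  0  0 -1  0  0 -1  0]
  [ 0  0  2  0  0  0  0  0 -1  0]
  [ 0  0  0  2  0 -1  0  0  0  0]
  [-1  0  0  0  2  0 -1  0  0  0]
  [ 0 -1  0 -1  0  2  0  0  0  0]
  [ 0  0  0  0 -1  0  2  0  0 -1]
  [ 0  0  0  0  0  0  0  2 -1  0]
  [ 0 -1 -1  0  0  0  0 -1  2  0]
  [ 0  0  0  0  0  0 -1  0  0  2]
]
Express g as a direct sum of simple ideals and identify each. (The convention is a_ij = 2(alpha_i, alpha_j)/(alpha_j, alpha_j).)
The diagram associated to this matrix has two connected components: the simple roots {alpha_1, alpha_5, alpha_7, alpha_10} form a chain of 4 nodes with single edges (A_4), and {alpha_2, alpha_3, alpha_4, alpha_6, alpha_8, alpha_9} form a chain of 4 nodes with a fork of two nodes at one end (D_6). A semisimple Lie algebra decomposes uniquely as the direct sum of simple ideals, one per connected component of its Dynkin diagram, so g ≅ A_4 ⊕ D_6 (dimension 24 + 66 = 90).

A_4 + D_6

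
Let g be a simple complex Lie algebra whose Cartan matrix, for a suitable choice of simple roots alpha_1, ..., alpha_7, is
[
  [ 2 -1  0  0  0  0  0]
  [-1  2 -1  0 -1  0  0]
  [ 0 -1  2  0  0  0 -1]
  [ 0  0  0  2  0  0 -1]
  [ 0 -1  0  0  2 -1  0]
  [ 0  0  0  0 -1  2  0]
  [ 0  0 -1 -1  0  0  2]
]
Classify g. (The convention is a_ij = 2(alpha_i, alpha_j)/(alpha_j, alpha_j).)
The matrix has rank 7 with 2's on the diagonal. Reading the off-diagonal entries as Dynkin edges (a single edge where a_ij = a_ji = -1; a double or triple edge where a_ij * a_ji = 2 or 3), the diagram is a chain of 6 nodes with one extra node attached to the third node from one end (E_7). One simple-root ordering that puts it in standard form is (alpha_6, alpha_1, alpha_5, alpha_2, alpha_3, alpha_7, alpha_4). So the algebra is type E_7.

type E_7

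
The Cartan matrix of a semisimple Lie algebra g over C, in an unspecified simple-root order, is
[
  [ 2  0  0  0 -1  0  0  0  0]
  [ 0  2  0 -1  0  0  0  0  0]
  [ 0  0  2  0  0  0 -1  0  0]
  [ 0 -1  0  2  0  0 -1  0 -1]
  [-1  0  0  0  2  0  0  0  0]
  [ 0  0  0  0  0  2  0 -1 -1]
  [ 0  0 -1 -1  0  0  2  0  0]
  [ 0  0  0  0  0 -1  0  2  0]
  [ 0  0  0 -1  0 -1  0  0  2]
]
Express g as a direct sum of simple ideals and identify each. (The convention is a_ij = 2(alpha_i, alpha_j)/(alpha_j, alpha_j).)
A_2 (sl(3)) ⊕ E_7

The diagram associated to this matrix has two connected components: the simple roots {alpha_1, alpha_5} form a chain of 2 nodes with single edges (A_2), and {alpha_2, alpha_3, alpha_4, alpha_6, alpha_7, alpha_8, alpha_9} form a chain of 6 nodes with one extra node attached to the third node from one end (E_7). A semisimple Lie algebra decomposes uniquely as the direct sum of simple ideals, one per connected component of its Dynkin diagram, so g ≅ A_2 ⊕ E_7 (dimension 8 + 133 = 141).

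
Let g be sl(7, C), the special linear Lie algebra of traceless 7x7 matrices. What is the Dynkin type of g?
This is sl(7), which has dimension 7^2 - 1 = 48 and rank 7 - 1 = 6 (a Cartan subalgebra is the diagonal traceless matrices). In the classification of classical Lie algebras, the special linear algebra sl(n+1) has type A_n; here n = 6, so the Dynkin diagram is a chain of 6 nodes with single edges (A_6). Hence the type is A_6.

type A_6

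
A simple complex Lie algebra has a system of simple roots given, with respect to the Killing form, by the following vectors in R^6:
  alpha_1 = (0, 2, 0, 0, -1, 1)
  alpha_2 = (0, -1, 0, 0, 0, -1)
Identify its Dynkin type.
G_2

Compute the Cartan integers a_ij = 2(alpha_i, alpha_j)/(alpha_j, alpha_j); the resulting 2x2 Cartan matrix is
[[2, -3], [-1, 2]].
The roots have two lengths (squared-length ratio 3:1); the short ones are alpha_{2}. The associated Dynkin diagram is two nodes joined by a triple edge (G_2), so the type is G_2.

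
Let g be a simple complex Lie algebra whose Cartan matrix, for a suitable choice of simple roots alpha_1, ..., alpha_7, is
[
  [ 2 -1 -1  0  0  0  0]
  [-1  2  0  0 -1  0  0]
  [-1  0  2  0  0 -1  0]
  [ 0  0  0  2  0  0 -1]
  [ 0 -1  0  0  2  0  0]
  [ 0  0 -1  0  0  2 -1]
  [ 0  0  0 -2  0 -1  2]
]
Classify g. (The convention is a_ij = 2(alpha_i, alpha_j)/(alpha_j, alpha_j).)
The matrix has rank 7 with 2's on the diagonal. Reading the off-diagonal entries as Dynkin edges (a single edge where a_ij = a_ji = -1; a double or triple edge where a_ij * a_ji = 2 or 3), the diagram is a chain of 7 nodes with a double edge at one end; the terminal node there is the unique short simple root (B_7). One simple-root ordering that puts it in standard form is (alpha_5, alpha_2, alpha_1, alpha_3, alpha_6, alpha_7, alpha_4). So the algebra is type B_7, i.e. so(15).

B7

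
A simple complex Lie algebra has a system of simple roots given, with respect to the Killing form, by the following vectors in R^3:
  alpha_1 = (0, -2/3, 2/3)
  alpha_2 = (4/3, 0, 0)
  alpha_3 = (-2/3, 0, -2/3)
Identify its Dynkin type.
C_3

Compute the Cartan integers a_ij = 2(alpha_i, alpha_j)/(alpha_j, alpha_j); the resulting 3x3 Cartan matrix is
[[2, 0, -1], [0, 2, -2], [-1, -1, 2]].
The roots have two lengths (squared-length ratio 2:1); the short ones are alpha_{1,3}. The associated Dynkin diagram is a chain of 3 nodes with a double edge at one end; the terminal node there is the unique long simple root (C_3), so the type is C_3 (the algebra sp(6)).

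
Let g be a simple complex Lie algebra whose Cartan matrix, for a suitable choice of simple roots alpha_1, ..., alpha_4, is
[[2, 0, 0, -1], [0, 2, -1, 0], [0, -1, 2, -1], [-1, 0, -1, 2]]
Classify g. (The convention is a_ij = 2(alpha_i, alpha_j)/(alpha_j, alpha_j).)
A4

The matrix has rank 4 with 2's on the diagonal. Reading the off-diagonal entries as Dynkin edges (a single edge where a_ij = a_ji = -1; a double or triple edge where a_ij * a_ji = 2 or 3), the diagram is a chain of 4 nodes with single edges (A_4). One simple-root ordering that puts it in standard form is (alpha_1, alpha_4, alpha_3, alpha_2). So the algebra is type A_4, i.e. sl(5).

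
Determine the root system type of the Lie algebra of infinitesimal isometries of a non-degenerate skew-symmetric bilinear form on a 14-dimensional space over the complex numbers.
C_7 (sp(14))

This is sp(14), which has dimension 14(14+1)/2 = 105 and rank 14/2 = 7. In the classification of classical Lie algebras, the symplectic algebra sp(2n) has type C_n; here n = 7, so the Dynkin diagram is a chain of 7 nodes with a double edge at one end; the terminal node there is the unique long simple root (C_7). Hence the type is C_7.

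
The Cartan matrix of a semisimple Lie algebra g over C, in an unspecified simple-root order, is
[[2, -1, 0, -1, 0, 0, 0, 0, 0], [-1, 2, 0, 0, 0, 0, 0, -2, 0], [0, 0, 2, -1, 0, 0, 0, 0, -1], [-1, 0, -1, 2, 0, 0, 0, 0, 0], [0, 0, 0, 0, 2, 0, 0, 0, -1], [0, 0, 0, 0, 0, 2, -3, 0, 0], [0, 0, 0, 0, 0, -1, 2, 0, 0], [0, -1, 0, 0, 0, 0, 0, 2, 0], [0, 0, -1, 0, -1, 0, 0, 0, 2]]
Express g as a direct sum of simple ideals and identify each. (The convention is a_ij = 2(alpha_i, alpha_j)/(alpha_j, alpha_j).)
B_7 + G_2

The diagram associated to this matrix has two connected components: the simple roots {alpha_1, alpha_2, alpha_3, alpha_4, alpha_5, alpha_8, alpha_9} form a chain of 7 nodes with a double edge at one end; the terminal node there is the unique short simple root (B_7), and {alpha_6, alpha_7} form two nodes joined by a triple edge (G_2). A semisimple Lie algebra decomposes uniquely as the direct sum of simple ideals, one per connected component of its Dynkin diagram, so g ≅ B_7 ⊕ G_2 (dimension 105 + 14 = 119).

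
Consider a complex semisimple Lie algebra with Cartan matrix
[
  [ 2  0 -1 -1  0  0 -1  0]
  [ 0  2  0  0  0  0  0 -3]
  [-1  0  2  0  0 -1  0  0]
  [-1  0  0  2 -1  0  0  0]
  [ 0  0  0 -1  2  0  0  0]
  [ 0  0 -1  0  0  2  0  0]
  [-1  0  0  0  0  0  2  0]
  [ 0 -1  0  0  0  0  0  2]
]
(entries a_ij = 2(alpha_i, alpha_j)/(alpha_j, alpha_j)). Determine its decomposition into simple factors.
The diagram associated to this matrix has two connected components: the simple roots {alpha_1, alpha_3, alpha_4, alpha_5, alpha_6, alpha_7} form a chain of 5 nodes with one extra node attached to the third node from one end (E_6), and {alpha_2, alpha_8} form two nodes joined by a triple edge (G_2). A semisimple Lie algebra decomposes uniquely as the direct sum of simple ideals, one per connected component of its Dynkin diagram, so g ≅ E_6 ⊕ G_2 (dimension 78 + 14 = 92).

E_6 ⊕ G_2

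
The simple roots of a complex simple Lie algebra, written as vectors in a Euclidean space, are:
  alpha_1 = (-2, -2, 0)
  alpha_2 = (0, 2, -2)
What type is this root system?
A2

Compute the Cartan integers a_ij = 2(alpha_i, alpha_j)/(alpha_j, alpha_j); the resulting 2x2 Cartan matrix is
[[2, -1], [-1, 2]].
All simple roots have the same length, so the diagram is simply laced. The associated Dynkin diagram is a chain of 2 nodes with single edges (A_2), so the type is A_2 (the algebra sl(3)).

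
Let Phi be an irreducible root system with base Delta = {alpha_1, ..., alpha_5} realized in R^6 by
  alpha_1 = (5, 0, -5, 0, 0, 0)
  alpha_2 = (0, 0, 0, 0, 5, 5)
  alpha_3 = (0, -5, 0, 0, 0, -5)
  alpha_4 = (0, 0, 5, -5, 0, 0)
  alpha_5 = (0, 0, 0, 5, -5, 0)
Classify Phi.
A5

Compute the Cartan integers a_ij = 2(alpha_i, alpha_j)/(alpha_j, alpha_j); the resulting 5x5 Cartan matrix is
[[2, 0, 0, -1, 0], [0, 2, -1, 0, -1], [0, -1, 2, 0, 0], [-1, 0, 0, 2, -1], [0, -1, 0, -1, 2]].
All simple roots have the same length, so the diagram is simply laced. The associated Dynkin diagram is a chain of 5 nodes with single edges (A_5), so the type is A_5 (the algebra sl(6)).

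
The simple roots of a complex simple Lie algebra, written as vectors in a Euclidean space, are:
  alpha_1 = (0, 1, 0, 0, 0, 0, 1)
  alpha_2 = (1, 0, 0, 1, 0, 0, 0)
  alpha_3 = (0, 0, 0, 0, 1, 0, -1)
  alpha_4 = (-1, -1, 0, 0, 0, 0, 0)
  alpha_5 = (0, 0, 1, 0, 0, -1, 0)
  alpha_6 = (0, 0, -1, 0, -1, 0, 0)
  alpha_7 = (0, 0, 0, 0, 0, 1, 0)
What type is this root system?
Compute the Cartan integers a_ij = 2(alpha_i, alpha_j)/(alpha_j, alpha_j); the resulting 7x7 Cartan matrix is
[[2, 0, -1, -1, 0, 0, 0], [0, 2, 0, -1, 0, 0, 0], [-1, 0, 2, 0, 0, -1, 0], [-1, -1, 0, 2, 0, 0, 0], [0, 0, 0, 0, 2, -1, -2], [0, 0, -1, 0, -1, 2, 0], [0, 0, 0, 0, -1, 0, 2]].
The roots have two lengths (squared-length ratio 2:1); the short ones are alpha_{7}. The associated Dynkin diagram is a chain of 7 nodes with a double edge at one end; the terminal node there is the unique short simple root (B_7), so the type is B_7 (the algebra so(15)).

type B_7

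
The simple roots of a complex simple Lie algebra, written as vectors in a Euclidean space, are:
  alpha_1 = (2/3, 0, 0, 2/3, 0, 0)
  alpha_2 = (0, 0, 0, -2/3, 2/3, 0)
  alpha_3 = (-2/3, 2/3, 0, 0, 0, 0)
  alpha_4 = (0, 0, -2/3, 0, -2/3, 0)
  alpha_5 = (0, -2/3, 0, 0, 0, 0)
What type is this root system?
Compute the Cartan integers a_ij = 2(alpha_i, alpha_j)/(alpha_j, alpha_j); the resulting 5x5 Cartan matrix is
[[2, -1, -1, 0, 0], [-1, 2, 0, -1, 0], [-1, 0, 2, 0, -2], [0, -1, 0, 2, 0], [0, 0, -1, 0, 2]].
The roots have two lengths (squared-length ratio 2:1); the short ones are alpha_{5}. The associated Dynkin diagram is a chain of 5 nodes with a double edge at one end; the terminal node there is the unique short simple root (B_5), so the type is B_5 (the algebra so(11)).

type B_5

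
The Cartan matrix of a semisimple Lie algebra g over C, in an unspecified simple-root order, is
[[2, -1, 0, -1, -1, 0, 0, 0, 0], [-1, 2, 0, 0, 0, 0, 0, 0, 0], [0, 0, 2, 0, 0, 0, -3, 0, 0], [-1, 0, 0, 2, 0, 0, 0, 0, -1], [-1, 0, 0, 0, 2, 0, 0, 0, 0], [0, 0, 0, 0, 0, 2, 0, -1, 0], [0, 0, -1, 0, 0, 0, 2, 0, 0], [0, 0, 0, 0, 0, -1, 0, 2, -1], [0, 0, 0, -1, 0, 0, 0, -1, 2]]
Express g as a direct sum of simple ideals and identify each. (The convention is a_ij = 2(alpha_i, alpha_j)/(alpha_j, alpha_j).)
The diagram associated to this matrix has two connected components: the simple roots {alpha_1, alpha_2, alpha_4, alpha_5, alpha_6, alpha_8, alpha_9} form a chain of 5 nodes with a fork of two nodes at one end (D_7), and {alpha_3, alpha_7} form two nodes joined by a triple edge (G_2). A semisimple Lie algebra decomposes uniquely as the direct sum of simple ideals, one per connected component of its Dynkin diagram, so g ≅ D_7 ⊕ G_2 (dimension 91 + 14 = 105).

D_7 ⊕ G_2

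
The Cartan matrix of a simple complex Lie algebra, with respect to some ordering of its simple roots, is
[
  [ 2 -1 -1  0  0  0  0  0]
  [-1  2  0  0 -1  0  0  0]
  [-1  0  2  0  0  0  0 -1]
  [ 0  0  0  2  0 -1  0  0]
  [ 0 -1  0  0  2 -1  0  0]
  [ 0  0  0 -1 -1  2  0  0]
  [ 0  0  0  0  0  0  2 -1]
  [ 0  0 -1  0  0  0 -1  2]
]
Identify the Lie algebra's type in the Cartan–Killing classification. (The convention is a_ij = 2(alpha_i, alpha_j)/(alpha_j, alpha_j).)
The matrix has rank 8 with 2's on the diagonal. Reading the off-diagonal entries as Dynkin edges (a single edge where a_ij = a_ji = -1; a double or triple edge where a_ij * a_ji = 2 or 3), the diagram is a chain of 8 nodes with single edges (A_8). One simple-root ordering that puts it in standard form is (alpha_4, alpha_6, alpha_5, alpha_2, alpha_1, alpha_3, alpha_8, alpha_7). So the algebra is type A_8, i.e. sl(9).

A8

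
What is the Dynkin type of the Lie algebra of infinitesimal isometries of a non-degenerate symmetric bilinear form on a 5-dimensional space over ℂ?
B_2 (so(5))

This is so(5) with 5 odd, which has dimension 5(5-1)/2 = 10 and rank (5-1)/2 = 2. In the classification of classical Lie algebras, the orthogonal algebra so(2n+1) in an odd number of variables has type B_n; here n = 2, so the Dynkin diagram is a chain of 2 nodes with a double edge at one end; the terminal node there is the unique short simple root (B_2). Hence the type is B_2.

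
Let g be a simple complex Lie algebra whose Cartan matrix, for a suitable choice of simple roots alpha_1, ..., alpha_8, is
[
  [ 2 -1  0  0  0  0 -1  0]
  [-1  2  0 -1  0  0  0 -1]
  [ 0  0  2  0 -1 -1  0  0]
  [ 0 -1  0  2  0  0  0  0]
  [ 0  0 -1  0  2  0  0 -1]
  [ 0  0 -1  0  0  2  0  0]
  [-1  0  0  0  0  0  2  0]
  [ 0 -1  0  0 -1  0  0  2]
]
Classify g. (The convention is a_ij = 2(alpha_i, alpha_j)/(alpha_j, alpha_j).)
E8

The matrix has rank 8 with 2's on the diagonal. Reading the off-diagonal entries as Dynkin edges (a single edge where a_ij = a_ji = -1; a double or triple edge where a_ij * a_ji = 2 or 3), the diagram is a chain of 7 nodes with one extra node attached to the third node from one end (E_8). One simple-root ordering that puts it in standard form is (alpha_7, alpha_4, alpha_1, alpha_2, alpha_8, alpha_5, alpha_3, alpha_6). So the algebra is type E_8.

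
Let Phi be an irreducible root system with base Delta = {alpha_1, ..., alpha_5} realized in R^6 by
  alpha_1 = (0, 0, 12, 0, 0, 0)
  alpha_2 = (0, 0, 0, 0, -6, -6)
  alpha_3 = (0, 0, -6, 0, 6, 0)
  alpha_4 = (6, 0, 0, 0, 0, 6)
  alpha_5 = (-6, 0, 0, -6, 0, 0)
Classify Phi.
Compute the Cartan integers a_ij = 2(alpha_i, alpha_j)/(alpha_j, alpha_j); the resulting 5x5 Cartan matrix is
[[2, 0, -2, 0, 0], [0, 2, -1, -1, 0], [-1, -1, 2, 0, 0], [0, -1, 0, 2, -1], [0, 0, 0, -1, 2]].
The roots have two lengths (squared-length ratio 2:1); the short ones are alpha_{2,3,4,5}. The associated Dynkin diagram is a chain of 5 nodes with a double edge at one end; the terminal node there is the unique long simple root (C_5), so the type is C_5 (the algebra sp(10)).

C_5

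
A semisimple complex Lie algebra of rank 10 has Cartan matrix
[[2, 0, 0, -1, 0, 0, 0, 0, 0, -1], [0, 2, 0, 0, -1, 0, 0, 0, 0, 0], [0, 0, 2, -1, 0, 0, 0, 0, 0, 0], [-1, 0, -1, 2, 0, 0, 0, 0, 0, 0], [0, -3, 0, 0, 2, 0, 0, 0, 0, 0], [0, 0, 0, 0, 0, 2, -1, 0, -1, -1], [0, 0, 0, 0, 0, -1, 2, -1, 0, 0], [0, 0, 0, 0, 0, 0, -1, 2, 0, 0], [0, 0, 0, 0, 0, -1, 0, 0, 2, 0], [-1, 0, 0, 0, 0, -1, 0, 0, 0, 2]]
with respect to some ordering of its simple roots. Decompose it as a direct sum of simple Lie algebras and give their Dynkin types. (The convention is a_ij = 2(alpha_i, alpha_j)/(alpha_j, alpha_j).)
The diagram associated to this matrix has two connected components: the simple roots {alpha_1, alpha_3, alpha_4, alpha_6, alpha_7, alpha_8, alpha_9, alpha_10} form a chain of 7 nodes with one extra node attached to the third node from one end (E_8), and {alpha_2, alpha_5} form two nodes joined by a triple edge (G_2). A semisimple Lie algebra decomposes uniquely as the direct sum of simple ideals, one per connected component of its Dynkin diagram, so g ≅ E_8 ⊕ G_2 (dimension 248 + 14 = 262).

E8 ⊕ G2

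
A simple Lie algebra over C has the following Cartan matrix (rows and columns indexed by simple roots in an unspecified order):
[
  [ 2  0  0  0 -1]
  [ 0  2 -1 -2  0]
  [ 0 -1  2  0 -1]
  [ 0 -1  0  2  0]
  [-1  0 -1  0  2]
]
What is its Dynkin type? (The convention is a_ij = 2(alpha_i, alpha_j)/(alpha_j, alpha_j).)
The matrix has rank 5 with 2's on the diagonal. Reading the off-diagonal entries as Dynkin edges (a single edge where a_ij = a_ji = -1; a double or triple edge where a_ij * a_ji = 2 or 3), the diagram is a chain of 5 nodes with a double edge at one end; the terminal node there is the unique short simple root (B_5). One simple-root ordering that puts it in standard form is (alpha_1, alpha_5, alpha_3, alpha_2, alpha_4). So the algebra is type B_5, i.e. so(11).

B5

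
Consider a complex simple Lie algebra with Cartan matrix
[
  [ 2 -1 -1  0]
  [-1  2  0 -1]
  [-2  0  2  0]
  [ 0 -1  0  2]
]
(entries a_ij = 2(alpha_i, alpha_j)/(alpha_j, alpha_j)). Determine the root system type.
The matrix has rank 4 with 2's on the diagonal. Reading the off-diagonal entries as Dynkin edges (a single edge where a_ij = a_ji = -1; a double or triple edge where a_ij * a_ji = 2 or 3), the diagram is a chain of 4 nodes with a double edge at one end; the terminal node there is the unique long simple root (C_4). One simple-root ordering that puts it in standard form is (alpha_4, alpha_2, alpha_1, alpha_3). So the algebra is type C_4, i.e. sp(8).

type C_4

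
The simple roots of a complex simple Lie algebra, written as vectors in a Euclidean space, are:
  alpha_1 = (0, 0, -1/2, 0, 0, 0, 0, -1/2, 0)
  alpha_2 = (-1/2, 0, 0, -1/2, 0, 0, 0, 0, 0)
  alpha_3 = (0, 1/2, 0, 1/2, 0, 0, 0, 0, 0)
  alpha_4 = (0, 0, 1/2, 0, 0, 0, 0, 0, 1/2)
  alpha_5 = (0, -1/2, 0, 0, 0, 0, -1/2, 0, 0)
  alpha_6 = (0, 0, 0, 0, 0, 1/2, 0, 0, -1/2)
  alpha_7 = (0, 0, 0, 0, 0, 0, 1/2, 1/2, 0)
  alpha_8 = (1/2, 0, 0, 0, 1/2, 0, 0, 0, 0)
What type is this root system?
A8

Compute the Cartan integers a_ij = 2(alpha_i, alpha_j)/(alpha_j, alpha_j); the resulting 8x8 Cartan matrix is
[[2, 0, 0, -1, 0, 0, -1, 0], [0, 2, -1, 0, 0, 0, 0, -1], [0, -1, 2, 0, -1, 0, 0, 0], [-1, 0, 0, 2, 0, -1, 0, 0], [0, 0, -1, 0, 2, 0, -1, 0], [0, 0, 0, -1, 0, 2, 0, 0], [-1, 0, 0, 0, -1, 0, 2, 0], [0, -1, 0, 0, 0, 0, 0, 2]].
All simple roots have the same length, so the diagram is simply laced. The associated Dynkin diagram is a chain of 8 nodes with single edges (A_8), so the type is A_8 (the algebra sl(9)).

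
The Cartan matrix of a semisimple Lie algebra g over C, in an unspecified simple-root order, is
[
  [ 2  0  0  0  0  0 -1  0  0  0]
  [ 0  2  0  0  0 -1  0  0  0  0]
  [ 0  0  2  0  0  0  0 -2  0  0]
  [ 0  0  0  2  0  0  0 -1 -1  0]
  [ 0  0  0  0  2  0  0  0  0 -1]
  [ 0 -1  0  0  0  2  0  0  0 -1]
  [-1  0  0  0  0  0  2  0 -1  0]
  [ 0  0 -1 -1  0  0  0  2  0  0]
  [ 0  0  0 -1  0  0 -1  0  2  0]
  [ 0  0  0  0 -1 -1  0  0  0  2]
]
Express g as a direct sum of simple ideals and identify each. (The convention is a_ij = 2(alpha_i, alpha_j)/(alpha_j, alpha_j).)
The diagram associated to this matrix has two connected components: the simple roots {alpha_2, alpha_5, alpha_6, alpha_10} form a chain of 4 nodes with single edges (A_4), and {alpha_1, alpha_3, alpha_4, alpha_7, alpha_8, alpha_9} form a chain of 6 nodes with a double edge at one end; the terminal node there is the unique long simple root (C_6). A semisimple Lie algebra decomposes uniquely as the direct sum of simple ideals, one per connected component of its Dynkin diagram, so g ≅ A_4 ⊕ C_6 (dimension 24 + 78 = 102).

type A_4 + type C_6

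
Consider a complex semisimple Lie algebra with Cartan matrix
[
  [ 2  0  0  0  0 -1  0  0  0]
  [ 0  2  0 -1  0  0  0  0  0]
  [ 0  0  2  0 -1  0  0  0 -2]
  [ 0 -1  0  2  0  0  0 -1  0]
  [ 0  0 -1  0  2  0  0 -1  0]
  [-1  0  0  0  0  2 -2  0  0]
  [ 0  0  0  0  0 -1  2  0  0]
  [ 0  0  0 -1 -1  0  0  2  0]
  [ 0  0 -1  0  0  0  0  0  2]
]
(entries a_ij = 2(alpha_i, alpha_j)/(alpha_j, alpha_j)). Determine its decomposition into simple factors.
type B_3 + type B_6

The diagram associated to this matrix has two connected components: the simple roots {alpha_1, alpha_6, alpha_7} form a chain of 3 nodes with a double edge at one end; the terminal node there is the unique short simple root (B_3), and {alpha_2, alpha_3, alpha_4, alpha_5, alpha_8, alpha_9} form a chain of 6 nodes with a double edge at one end; the terminal node there is the unique short simple root (B_6). A semisimple Lie algebra decomposes uniquely as the direct sum of simple ideals, one per connected component of its Dynkin diagram, so g ≅ B_3 ⊕ B_6 (dimension 21 + 78 = 99).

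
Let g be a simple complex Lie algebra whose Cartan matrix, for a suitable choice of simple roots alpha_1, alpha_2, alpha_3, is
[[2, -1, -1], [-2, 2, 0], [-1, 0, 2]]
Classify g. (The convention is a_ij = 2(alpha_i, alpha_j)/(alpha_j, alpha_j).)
The matrix has rank 3 with 2's on the diagonal. Reading the off-diagonal entries as Dynkin edges (a single edge where a_ij = a_ji = -1; a double or triple edge where a_ij * a_ji = 2 or 3), the diagram is a chain of 3 nodes with a double edge at one end; the terminal node there is the unique long simple root (C_3). One simple-root ordering that puts it in standard form is (alpha_3, alpha_1, alpha_2). So the algebra is type C_3, i.e. sp(6).

C_3 (sp(6))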